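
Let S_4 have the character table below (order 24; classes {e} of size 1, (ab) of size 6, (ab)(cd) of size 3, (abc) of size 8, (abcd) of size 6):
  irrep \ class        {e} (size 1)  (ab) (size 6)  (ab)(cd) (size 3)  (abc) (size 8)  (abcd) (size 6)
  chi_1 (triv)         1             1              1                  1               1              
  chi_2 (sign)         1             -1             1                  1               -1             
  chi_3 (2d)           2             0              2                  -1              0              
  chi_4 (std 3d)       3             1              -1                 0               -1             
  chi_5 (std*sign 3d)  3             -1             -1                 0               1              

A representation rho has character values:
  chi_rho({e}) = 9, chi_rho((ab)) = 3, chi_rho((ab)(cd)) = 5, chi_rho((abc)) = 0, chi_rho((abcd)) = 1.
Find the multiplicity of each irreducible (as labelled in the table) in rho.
Multiplicities: chi_1: 2, chi_2: 0, chi_3: 2, chi_4: 1, chi_5: 0.

Why: Use <chi_rho, chi> = (1/|G|) sum_C |C| * chi_rho(C) * conj(chi(C)) with |G| = 24 for each irreducible chi in the table:
  <chi_rho, chi_1> = (1/24)[1*(9)*conj(1) + 6*(3)*conj(1) + 3*(5)*conj(1) + 8*(0)*conj(1) + 6*(1)*conj(1)]
      = (1/24)[(9) + (18) + (15) + (0) + (6)] = 48/24 = 2
  <chi_rho, chi_2> = (1/24)[1*(9)*conj(1) + 6*(3)*conj(-1) + 3*(5)*conj(1) + 8*(0)*conj(1) + 6*(1)*conj(-1)]
      = (1/24)[(9) + (-18) + (15) + (0) + (-6)] = 0/24 = 0
  <chi_rho, chi_3> = (1/24)[1*(9)*conj(2) + 6*(3)*conj(0) + 3*(5)*conj(2) + 8*(0)*conj(-1) + 6*(1)*conj(0)]
      = (1/24)[(18) + (0) + (30) + (0) + (0)] = 48/24 = 2
  <chi_rho, chi_4> = (1/24)[1*(9)*conj(3) + 6*(3)*conj(1) + 3*(5)*conj(-1) + 8*(0)*conj(0) + 6*(1)*conj(-1)]
      = (1/24)[(27) + (18) + (-15) + (0) + (-6)] = 24/24 = 1
  <chi_rho, chi_5> = (1/24)[1*(9)*conj(3) + 6*(3)*conj(-1) + 3*(5)*conj(-1) + 8*(0)*conj(0) + 6*(1)*conj(1)]
      = (1/24)[(27) + (-18) + (-15) + (0) + (6)] = 0/24 = 0
Dimension check: dim(rho) = sum (mult * dim) = 2*1 + 0*1 + 2*2 + 1*3 + 0*3 = 9 = chi_rho(e) = 9.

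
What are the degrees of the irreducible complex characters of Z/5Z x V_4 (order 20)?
Dimensions: 1, 1, 1, 1, 1, 1, 1, 1, 1, 1, 1, 1, 1, 1, 1, 1, 1, 1, 1, 1

Explanation: There are 20 irreducibles (= number of conjugacy classes). Their dimensions d_i satisfy sum d_i^2 = |G| = 20: 1 + 1 + 1 + 1 + 1 + 1 + 1 + 1 + 1 + 1 + 1 + 1 + 1 + 1 + 1 + 1 + 1 + 1 + 1 + 1 = 20. (For the product with Z/5Z: each of the 5 1-dim characters of Z/5Z tensors with each irrep of V_4, giving 5 copies of each V_4-dimension.)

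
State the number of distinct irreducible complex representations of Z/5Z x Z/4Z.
20

Proof sketch: The number of irreducible complex representations of a finite group equals its number of conjugacy classes. Z/5Z x Z/4Z is abelian of order 20, so every element is its own conjugacy class: 20 classes, so Z/5Z x Z/4Z (order 20) has exactly 20 irreducible complex representations.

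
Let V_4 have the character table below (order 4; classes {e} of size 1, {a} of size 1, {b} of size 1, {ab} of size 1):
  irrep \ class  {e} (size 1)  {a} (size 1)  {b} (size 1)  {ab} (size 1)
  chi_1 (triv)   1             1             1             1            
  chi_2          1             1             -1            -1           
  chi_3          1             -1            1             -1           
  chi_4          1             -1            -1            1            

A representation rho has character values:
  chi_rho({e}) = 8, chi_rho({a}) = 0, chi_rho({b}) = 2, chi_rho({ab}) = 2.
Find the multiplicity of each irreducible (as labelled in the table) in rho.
Multiplicities: chi_1: 3, chi_2: 1, chi_3: 2, chi_4: 2.

Working: Use <chi_rho, chi> = (1/|G|) sum_C |C| * chi_rho(C) * conj(chi(C)) with |G| = 4 for each irreducible chi in the table:
  <chi_rho, chi_1> = (1/4)[1*(8)*conj(1) + 1*(0)*conj(1) + 1*(2)*conj(1) + 1*(2)*conj(1)]
      = (1/4)[(8) + (0) + (2) + (2)] = 12/4 = 3
  <chi_rho, chi_2> = (1/4)[1*(8)*conj(1) + 1*(0)*conj(1) + 1*(2)*conj(-1) + 1*(2)*conj(-1)]
      = (1/4)[(8) + (0) + (-2) + (-2)] = 4/4 = 1
  <chi_rho, chi_3> = (1/4)[1*(8)*conj(1) + 1*(0)*conj(-1) + 1*(2)*conj(1) + 1*(2)*conj(-1)]
      = (1/4)[(8) + (0) + (2) + (-2)] = 8/4 = 2
  <chi_rho, chi_4> = (1/4)[1*(8)*conj(1) + 1*(0)*conj(-1) + 1*(2)*conj(-1) + 1*(2)*conj(1)]
      = (1/4)[(8) + (0) + (-2) + (2)] = 8/4 = 2
Dimension check: dim(rho) = sum (mult * dim) = 3*1 + 1*1 + 2*1 + 2*1 = 8 = chi_rho(e) = 8.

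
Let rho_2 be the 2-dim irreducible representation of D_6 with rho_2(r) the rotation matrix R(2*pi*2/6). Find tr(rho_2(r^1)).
chi_{rho_2}(r^1) = 2*cos(2*pi*2*1/6) = -1

rho_2(r^1) is rotation by angle 2*pi*2*1/6, whose trace is 2*cos(2*pi*2*1/6) = -1.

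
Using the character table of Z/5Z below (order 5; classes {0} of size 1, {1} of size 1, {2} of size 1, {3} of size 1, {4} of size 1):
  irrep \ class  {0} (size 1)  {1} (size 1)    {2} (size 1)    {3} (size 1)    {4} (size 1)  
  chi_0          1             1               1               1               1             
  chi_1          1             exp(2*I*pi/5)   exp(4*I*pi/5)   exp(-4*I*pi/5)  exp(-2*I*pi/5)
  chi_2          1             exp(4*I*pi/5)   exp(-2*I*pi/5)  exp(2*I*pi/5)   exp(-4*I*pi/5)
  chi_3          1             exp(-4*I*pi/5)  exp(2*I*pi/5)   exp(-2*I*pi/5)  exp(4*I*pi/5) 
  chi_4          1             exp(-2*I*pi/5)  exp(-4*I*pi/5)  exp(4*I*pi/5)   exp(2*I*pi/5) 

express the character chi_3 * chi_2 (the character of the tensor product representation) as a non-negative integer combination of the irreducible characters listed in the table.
chi_3 tensor chi_2 = chi_0 (all other irreducibles have multiplicity 0).

Explanation: The character of a tensor product is the pointwise product (chi_3 * chi_2)(C) = chi_3(C) * chi_2(C):
  {0}: (1)*(1), {1}: (exp(-4*I*pi/5))*(exp(4*I*pi/5)), {2}: (exp(2*I*pi/5))*(exp(-2*I*pi/5)), {3}: (exp(-2*I*pi/5))*(exp(2*I*pi/5)), {4}: (exp(4*I*pi/5))*(exp(-4*I*pi/5))
so (chi_3 * chi_2) takes values
  {0} -> 1, {1} -> 1, {2} -> 1, {3} -> 1, {4} -> 1.
Now take the inner product of this character with each irreducible chi from the table, <chi_3*chi_2, chi> = (1/5) sum_C |C| (chi_3*chi_2)(C) conj(chi(C)):
  <chi_3*chi_2, chi_0> = (1/5)[1*(1)*conj(1) + 1*(1)*conj(1) + 1*(1)*conj(1) + 1*(1)*conj(1) + 1*(1)*conj(1)]
      = (1/5)[(1) + (1) + (1) + (1) + (1)] = 5/5 = 1
  <chi_3*chi_2, chi_1> = (1/5)[1*(1)*conj(1) + 1*(1)*conj(exp(2*I*pi/5)) + 1*(1)*conj(exp(4*I*pi/5)) + 1*(1)*conj(exp(-4*I*pi/5)) + 1*(1)*conj(exp(-2*I*pi/5))]
      = (1/5)[(1) + (exp(-2*I*pi/5)) + (exp(-4*I*pi/5)) + (exp(4*I*pi/5)) + (exp(2*I*pi/5))] = 0/5 = 0
  <chi_3*chi_2, chi_2> = (1/5)[1*(1)*conj(1) + 1*(1)*conj(exp(4*I*pi/5)) + 1*(1)*conj(exp(-2*I*pi/5)) + 1*(1)*conj(exp(2*I*pi/5)) + 1*(1)*conj(exp(-4*I*pi/5))]
      = (1/5)[(1) + (exp(-4*I*pi/5)) + (exp(2*I*pi/5)) + (exp(-2*I*pi/5)) + (exp(4*I*pi/5))] = 0/5 = 0
  <chi_3*chi_2, chi_3> = (1/5)[1*(1)*conj(1) + 1*(1)*conj(exp(-4*I*pi/5)) + 1*(1)*conj(exp(2*I*pi/5)) + 1*(1)*conj(exp(-2*I*pi/5)) + 1*(1)*conj(exp(4*I*pi/5))]
      = (1/5)[(1) + (exp(4*I*pi/5)) + (exp(-2*I*pi/5)) + (exp(2*I*pi/5)) + (exp(-4*I*pi/5))] = 0/5 = 0
  <chi_3*chi_2, chi_4> = (1/5)[1*(1)*conj(1) + 1*(1)*conj(exp(-2*I*pi/5)) + 1*(1)*conj(exp(-4*I*pi/5)) + 1*(1)*conj(exp(4*I*pi/5)) + 1*(1)*conj(exp(2*I*pi/5))]
      = (1/5)[(1) + (exp(2*I*pi/5)) + (exp(4*I*pi/5)) + (exp(-4*I*pi/5)) + (exp(-2*I*pi/5))] = 0/5 = 0
(Exp terms are combined using exp(i*s)*conj(exp(i*t)) = exp(i*(s-t)), and sums of them are collapsed using the identity that for every m > 1 the m distinct m-th roots of unity sum to 0, e.g. 1 + exp(2*I*pi/3) + exp(-2*I*pi/3) = 0.)
Hence the multiplicities are chi_0: 1. Dimension check: dim(chi_3)*dim(chi_2) = 1*1 = 1 and sum (mult * dim) = 1*1 = 1.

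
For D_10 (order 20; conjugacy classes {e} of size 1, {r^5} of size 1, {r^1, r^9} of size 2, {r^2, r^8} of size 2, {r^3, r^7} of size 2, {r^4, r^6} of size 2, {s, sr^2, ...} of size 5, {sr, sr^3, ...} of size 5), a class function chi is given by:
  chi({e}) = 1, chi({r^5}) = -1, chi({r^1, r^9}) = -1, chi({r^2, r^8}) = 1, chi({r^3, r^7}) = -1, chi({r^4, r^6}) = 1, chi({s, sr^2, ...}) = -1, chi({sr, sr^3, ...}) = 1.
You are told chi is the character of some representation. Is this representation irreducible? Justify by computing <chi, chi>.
Irreducible: <chi, chi> = 1.

<chi, chi> = (1/|G|) sum_C |C| * |chi(C)|^2 = (1/20)[1*|1|^2 + 1*|-1|^2 + 2*|-1|^2 + 2*|1|^2 + 2*|-1|^2 + 2*|1|^2 + 5*|-1|^2 + 5*|1|^2]
  = (1/20)[(1) + (1) + (2) + (2) + (2) + (2) + (5) + (5)] = 20/20 = 1.
A character is irreducible iff <chi, chi> = 1, so this representation is irreducible.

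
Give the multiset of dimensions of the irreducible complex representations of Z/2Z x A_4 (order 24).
Dimensions: 1, 1, 1, 1, 1, 1, 3, 3

Derivation: There are 8 irreducibles (= number of conjugacy classes). Their dimensions d_i satisfy sum d_i^2 = |G| = 24: 1 + 1 + 1 + 1 + 1 + 1 + 9 + 9 = 24. (For the product with Z/2Z: each of the 2 1-dim characters of Z/2Z tensors with each irrep of A_4, giving 2 copies of each A_4-dimension.)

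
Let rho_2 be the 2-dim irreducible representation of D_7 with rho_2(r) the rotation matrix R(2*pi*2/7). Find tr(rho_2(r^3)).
chi_{rho_2}(r^3) = 2*cos(2*pi*2*3/7) = 2*cos(2*pi/7)

Explanation: rho_2(r^3) is rotation by angle 2*pi*2*3/7, whose trace is 2*cos(2*pi*2*3/7) = 2*cos(2*pi/7).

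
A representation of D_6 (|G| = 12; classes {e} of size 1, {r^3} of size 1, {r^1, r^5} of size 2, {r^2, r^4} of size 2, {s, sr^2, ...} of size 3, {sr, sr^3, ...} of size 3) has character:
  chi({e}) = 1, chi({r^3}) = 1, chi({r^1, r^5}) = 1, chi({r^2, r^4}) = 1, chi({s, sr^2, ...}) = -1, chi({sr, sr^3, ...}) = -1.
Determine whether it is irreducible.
Irreducible: <chi, chi> = 1.

Details: <chi, chi> = (1/|G|) sum_C |C| * |chi(C)|^2 = (1/12)[1*|1|^2 + 1*|1|^2 + 2*|1|^2 + 2*|1|^2 + 3*|-1|^2 + 3*|-1|^2]
  = (1/12)[(1) + (1) + (2) + (2) + (3) + (3)] = 12/12 = 1.
A character is irreducible iff <chi, chi> = 1, so this representation is irreducible.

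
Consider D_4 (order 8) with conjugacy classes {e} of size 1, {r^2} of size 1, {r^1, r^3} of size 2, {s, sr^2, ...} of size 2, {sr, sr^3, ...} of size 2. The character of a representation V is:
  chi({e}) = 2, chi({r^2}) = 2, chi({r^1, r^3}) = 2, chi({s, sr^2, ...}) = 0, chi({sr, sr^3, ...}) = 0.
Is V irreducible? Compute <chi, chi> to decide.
Not irreducible (reducible): <chi, chi> = 2 > 1.

Why: <chi, chi> = (1/|G|) sum_C |C| * |chi(C)|^2 = (1/8)[1*|2|^2 + 1*|2|^2 + 2*|2|^2 + 2*|0|^2 + 2*|0|^2]
  = (1/8)[(4) + (4) + (8) + (0) + (0)] = 16/8 = 2.
A character is irreducible iff <chi, chi> = 1, so this representation is reducible.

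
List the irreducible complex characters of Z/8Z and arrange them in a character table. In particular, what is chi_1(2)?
Character table of Z/8Z (irreps indexed chi_0,...,chi_7 with chi_k(m) = zeta_8^(k*m), zeta_8 = exp(2*pi*i/8)):
  irrep \ class  {0} (size 1)  {1} (size 1)    {2} (size 1)  {3} (size 1)    {4} (size 1)  {5} (size 1)    {6} (size 1)  {7} (size 1)  
  chi_0          1             1               1             1               1             1               1             1             
  chi_1          1             exp(I*pi/4)     I             exp(3*I*pi/4)   -1            exp(-3*I*pi/4)  -I            exp(-I*pi/4)  
  chi_2          1             I               -1            -I              1             I               -1            -I            
  chi_3          1             exp(3*I*pi/4)   -I            exp(I*pi/4)     -1            exp(-I*pi/4)    I             exp(-3*I*pi/4)
  chi_4          1             -1              1             -1              1             -1              1             -1            
  chi_5          1             exp(-3*I*pi/4)  I             exp(-I*pi/4)    -1            exp(I*pi/4)     -I            exp(3*I*pi/4) 
  chi_6          1             -I              -1            I               1             -I              -1            I             
  chi_7          1             exp(-I*pi/4)    -I            exp(-3*I*pi/4)  -1            exp(3*I*pi/4)   I             exp(I*pi/4)   

Spot check: chi_1(2) = zeta_8^(1*2) = zeta_8^2 = I.

Why: Z/8Z is abelian, so all 8 irreducible complex representations are 1-dimensional. They are given by chi_k(m) = zeta_8^(k*m) for k = 0,...,7. Row orthogonality: sum_m chi_k(m) conj(chi_l(m)) = 8 * [k = l].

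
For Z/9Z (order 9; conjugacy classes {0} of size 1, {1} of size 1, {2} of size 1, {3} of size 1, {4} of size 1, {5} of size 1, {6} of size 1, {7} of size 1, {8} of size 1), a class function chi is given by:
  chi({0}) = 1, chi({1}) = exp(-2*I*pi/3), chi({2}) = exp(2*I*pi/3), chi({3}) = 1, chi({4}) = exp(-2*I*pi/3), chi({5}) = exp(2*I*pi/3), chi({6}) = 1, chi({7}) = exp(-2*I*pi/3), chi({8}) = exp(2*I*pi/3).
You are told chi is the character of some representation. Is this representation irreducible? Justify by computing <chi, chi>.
Irreducible: <chi, chi> = 1.

Argument: <chi, chi> = (1/|G|) sum_C |C| * |chi(C)|^2 = (1/9)[1*|1|^2 + 1*|exp(-2*I*pi/3)|^2 + 1*|exp(2*I*pi/3)|^2 + 1*|1|^2 + 1*|exp(-2*I*pi/3)|^2 + 1*|exp(2*I*pi/3)|^2 + 1*|1|^2 + 1*|exp(-2*I*pi/3)|^2 + 1*|exp(2*I*pi/3)|^2]
  = (1/9)[(1) + (1) + (1) + (1) + (1) + (1) + (1) + (1) + (1)] = 9/9 = 1.
(Exp terms are combined using exp(i*s)*conj(exp(i*t)) = exp(i*(s-t)), and sums of them are collapsed using the identity that for every m > 1 the m distinct m-th roots of unity sum to 0, e.g. 1 + exp(2*I*pi/3) + exp(-2*I*pi/3) = 0.)
A character is irreducible iff <chi, chi> = 1, so this representation is irreducible.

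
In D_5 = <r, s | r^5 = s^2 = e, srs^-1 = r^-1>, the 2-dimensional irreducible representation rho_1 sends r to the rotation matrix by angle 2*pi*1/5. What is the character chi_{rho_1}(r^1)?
chi_{rho_1}(r^1) = 2*cos(2*pi*1*1/5) = -1/2 + sqrt(5)/2

rho_1(r^1) is rotation by angle 2*pi*1*1/5, whose trace is 2*cos(2*pi*1*1/5) = -1/2 + sqrt(5)/2.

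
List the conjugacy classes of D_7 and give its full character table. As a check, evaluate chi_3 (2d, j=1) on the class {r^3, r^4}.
Conjugacy classes: {e} of size 1, {r^1, r^6} of size 2, {r^2, r^5} of size 2, {r^3, r^4} of size 2, {s, sr, ..., sr^6} of size 7.
Character table:
  irrep \ class              {e} (size 1)  {r^1, r^6} (size 2)  {r^2, r^5} (size 2)  {r^3, r^4} (size 2)  {s, sr, ..., sr^6} (size 7)
  chi_1 (triv)               1             1                    1                    1                    1                          
  chi_2 (sign: r->1, s->-1)  1             1                    1                    1                    -1                         
  chi_3 (2d, j=1)            2             2*cos(2*pi/7)        -2*cos(3*pi/7)       -2*cos(pi/7)         0                          
  chi_4 (2d, j=2)            2             -2*cos(3*pi/7)       -2*cos(pi/7)         2*cos(2*pi/7)        0                          
  chi_5 (2d, j=3)            2             -2*cos(pi/7)         2*cos(2*pi/7)        -2*cos(3*pi/7)       0                          

Spot check: chi_3 (2d, j=1) on {r^3, r^4} = -2*cos(pi/7).

Reasoning: D_7 has order 2*7 = 14 with 5 conjugacy classes, hence 5 irreducibles. Sum of squared dims 1 + 1 + 4 + 4 + 4 = 14 = |G|. Linear characters come from the abelianisation; the 2-dimensional irreps have character r^k -> 2*cos(2*pi*j*k/7), reflections -> 0.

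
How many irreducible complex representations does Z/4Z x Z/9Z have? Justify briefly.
36

Proof sketch: The number of irreducible complex representations of a finite group equals its number of conjugacy classes. Z/4Z x Z/9Z is abelian of order 36, so every element is its own conjugacy class: 36 classes, so Z/4Z x Z/9Z (order 36) has exactly 36 irreducible complex representations.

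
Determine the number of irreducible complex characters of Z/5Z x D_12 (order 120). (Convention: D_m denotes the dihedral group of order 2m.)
45

Reasoning: The number of irreducible complex representations of a finite group equals its number of conjugacy classes. For a direct product, #classes(G x H) = #classes(G) * #classes(H). Z/5Z has 5 classes (abelian), D_12 has 9 classes, so 5 * 9 = 45, so Z/5Z x D_12 (order 120) has exactly 45 irreducible complex representations.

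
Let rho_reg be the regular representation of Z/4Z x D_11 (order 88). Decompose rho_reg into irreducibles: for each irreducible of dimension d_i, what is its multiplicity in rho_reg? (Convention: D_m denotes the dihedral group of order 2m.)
Each irreducible V_i of dimension d_i appears with multiplicity d_i, i.e. rho_reg = (direct sum over all irreducibles V_i) d_i V_i. The irreducible dimensions for Z/4Z x D_11 are 1, 1, 1, 1, 1, 1, 1, 1, 2, 2, 2, 2, 2, 2, 2, 2, 2, 2, 2, 2, 2, 2, 2, 2, 2, 2, 2, 2: 8 irreducibles of dimension 1, each with multiplicity 1; 20 irreducibles of dimension 2, each with multiplicity 2. Total dimension 8*1*1 + 20*2*2 = 88 = |G|.

Why: General theorem: in the regular representation of a finite group G, each irreducible appears with multiplicity equal to its dimension. Check: dim(rho_reg) = sum d_i^2 = 1 + 1 + 1 + 1 + 1 + 1 + 1 + 1 + 4 + 4 + 4 + 4 + 4 + 4 + 4 + 4 + 4 + 4 + 4 + 4 + 4 + 4 + 4 + 4 + 4 + 4 + 4 + 4 = 88 = |G|.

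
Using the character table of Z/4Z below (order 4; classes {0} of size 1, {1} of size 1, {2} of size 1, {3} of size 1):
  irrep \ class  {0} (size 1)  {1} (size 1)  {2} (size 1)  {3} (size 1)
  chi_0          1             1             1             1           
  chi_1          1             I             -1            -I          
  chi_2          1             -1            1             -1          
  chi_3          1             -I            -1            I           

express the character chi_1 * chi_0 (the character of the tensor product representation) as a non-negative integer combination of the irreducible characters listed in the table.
chi_1 tensor chi_0 = chi_1 (all other irreducibles have multiplicity 0).

Explanation: The character of a tensor product is the pointwise product (chi_1 * chi_0)(C) = chi_1(C) * chi_0(C):
  {0}: (1)*(1), {1}: (I)*(1), {2}: (-1)*(1), {3}: (-I)*(1)
so (chi_1 * chi_0) takes values
  {0} -> 1, {1} -> I, {2} -> -1, {3} -> -I.
Now take the inner product of this character with each irreducible chi from the table, <chi_1*chi_0, chi> = (1/4) sum_C |C| (chi_1*chi_0)(C) conj(chi(C)):
  <chi_1*chi_0, chi_0> = (1/4)[1*(1)*conj(1) + 1*(I)*conj(1) + 1*(-1)*conj(1) + 1*(-I)*conj(1)]
      = (1/4)[(1) + (I) + (-1) + (-I)] = 0/4 = 0
  <chi_1*chi_0, chi_1> = (1/4)[1*(1)*conj(1) + 1*(I)*conj(I) + 1*(-1)*conj(-1) + 1*(-I)*conj(-I)]
      = (1/4)[(1) + (1) + (1) + (1)] = 4/4 = 1
  <chi_1*chi_0, chi_2> = (1/4)[1*(1)*conj(1) + 1*(I)*conj(-1) + 1*(-1)*conj(1) + 1*(-I)*conj(-1)]
      = (1/4)[(1) + (-I) + (-1) + (I)] = 0/4 = 0
  <chi_1*chi_0, chi_3> = (1/4)[1*(1)*conj(1) + 1*(I)*conj(-I) + 1*(-1)*conj(-1) + 1*(-I)*conj(I)]
      = (1/4)[(1) + (-1) + (1) + (-1)] = 0/4 = 0
(Exp terms are combined using exp(i*s)*conj(exp(i*t)) = exp(i*(s-t)), and sums of them are collapsed using the identity that for every m > 1 the m distinct m-th roots of unity sum to 0, e.g. 1 + exp(2*I*pi/3) + exp(-2*I*pi/3) = 0.)
Hence the multiplicities are chi_1: 1. Dimension check: dim(chi_1)*dim(chi_0) = 1*1 = 1 and sum (mult * dim) = 1*1 = 1.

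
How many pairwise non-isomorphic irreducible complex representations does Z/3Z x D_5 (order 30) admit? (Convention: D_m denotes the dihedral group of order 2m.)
12

The number of irreducible complex representations of a finite group equals its number of conjugacy classes. For a direct product, #classes(G x H) = #classes(G) * #classes(H). Z/3Z has 3 classes (abelian), D_5 has 4 classes, so 3 * 4 = 12, so Z/3Z x D_5 (order 30) has exactly 12 irreducible complex representations.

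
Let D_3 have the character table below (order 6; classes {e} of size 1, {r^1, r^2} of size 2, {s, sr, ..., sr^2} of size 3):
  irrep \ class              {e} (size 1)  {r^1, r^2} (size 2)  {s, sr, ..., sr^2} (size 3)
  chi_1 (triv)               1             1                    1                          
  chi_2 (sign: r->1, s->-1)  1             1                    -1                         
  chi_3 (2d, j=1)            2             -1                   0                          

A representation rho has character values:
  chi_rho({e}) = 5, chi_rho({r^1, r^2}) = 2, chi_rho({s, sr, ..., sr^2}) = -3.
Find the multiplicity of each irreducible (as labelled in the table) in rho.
Multiplicities: chi_1: 0, chi_2: 3, chi_3: 1.

Working: Use <chi_rho, chi> = (1/|G|) sum_C |C| * chi_rho(C) * conj(chi(C)) with |G| = 6 for each irreducible chi in the table:
  <chi_rho, chi_1> = (1/6)[1*(5)*conj(1) + 2*(2)*conj(1) + 3*(-3)*conj(1)]
      = (1/6)[(5) + (4) + (-9)] = 0/6 = 0
  <chi_rho, chi_2> = (1/6)[1*(5)*conj(1) + 2*(2)*conj(1) + 3*(-3)*conj(-1)]
      = (1/6)[(5) + (4) + (9)] = 18/6 = 3
  <chi_rho, chi_3> = (1/6)[1*(5)*conj(2) + 2*(2)*conj(-1) + 3*(-3)*conj(0)]
      = (1/6)[(10) + (-4) + (0)] = 6/6 = 1
Dimension check: dim(rho) = sum (mult * dim) = 0*1 + 3*1 + 1*2 = 5 = chi_rho(e) = 5.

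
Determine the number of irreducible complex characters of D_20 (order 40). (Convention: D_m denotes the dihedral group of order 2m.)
13

Proof sketch: The number of irreducible complex representations of a finite group equals its number of conjugacy classes. D_20 has 13 conjugacy classes (n/2 + 3 for n even), so D_20 (order 40) has exactly 13 irreducible complex representations.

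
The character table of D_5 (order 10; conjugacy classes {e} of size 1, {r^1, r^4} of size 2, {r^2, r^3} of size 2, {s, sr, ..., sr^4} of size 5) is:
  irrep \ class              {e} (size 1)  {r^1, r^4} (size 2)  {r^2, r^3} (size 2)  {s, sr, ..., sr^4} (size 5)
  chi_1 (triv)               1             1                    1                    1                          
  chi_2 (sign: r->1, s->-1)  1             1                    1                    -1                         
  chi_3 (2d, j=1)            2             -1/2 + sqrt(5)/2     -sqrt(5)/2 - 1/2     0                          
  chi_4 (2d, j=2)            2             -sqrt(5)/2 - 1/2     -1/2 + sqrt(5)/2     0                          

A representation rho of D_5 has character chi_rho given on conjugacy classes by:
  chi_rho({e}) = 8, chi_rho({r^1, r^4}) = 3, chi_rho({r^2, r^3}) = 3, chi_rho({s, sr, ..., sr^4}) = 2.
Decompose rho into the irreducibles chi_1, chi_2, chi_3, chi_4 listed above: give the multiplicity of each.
Multiplicities: chi_1: 3, chi_2: 1, chi_3: 1, chi_4: 1.

Proof sketch: Use <chi_rho, chi> = (1/|G|) sum_C |C| * chi_rho(C) * conj(chi(C)) with |G| = 10 for each irreducible chi in the table:
  <chi_rho, chi_1> = (1/10)[1*(8)*conj(1) + 2*(3)*conj(1) + 2*(3)*conj(1) + 5*(2)*conj(1)]
      = (1/10)[(8) + (6) + (6) + (10)] = 30/10 = 3
  <chi_rho, chi_2> = (1/10)[1*(8)*conj(1) + 2*(3)*conj(1) + 2*(3)*conj(1) + 5*(2)*conj(-1)]
      = (1/10)[(8) + (6) + (6) + (-10)] = 10/10 = 1
  <chi_rho, chi_3> = (1/10)[1*(8)*conj(2) + 2*(3)*conj(-1/2 + sqrt(5)/2) + 2*(3)*conj(-sqrt(5)/2 - 1/2) + 5*(2)*conj(0)]
      = (1/10)[(16) + (-3 + 3*sqrt(5)) + (-3*sqrt(5) - 3) + (0)] = 10/10 = 1
  <chi_rho, chi_4> = (1/10)[1*(8)*conj(2) + 2*(3)*conj(-sqrt(5)/2 - 1/2) + 2*(3)*conj(-1/2 + sqrt(5)/2) + 5*(2)*conj(0)]
      = (1/10)[(16) + (-3*sqrt(5) - 3) + (-3 + 3*sqrt(5)) + (0)] = 10/10 = 1
Dimension check: dim(rho) = sum (mult * dim) = 3*1 + 1*1 + 1*2 + 1*2 = 8 = chi_rho(e) = 8.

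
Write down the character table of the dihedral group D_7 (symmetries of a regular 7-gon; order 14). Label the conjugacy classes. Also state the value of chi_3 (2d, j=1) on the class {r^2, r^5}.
Conjugacy classes: {e} of size 1, {r^1, r^6} of size 2, {r^2, r^5} of size 2, {r^3, r^4} of size 2, {s, sr, ..., sr^6} of size 7.
Character table:
  irrep \ class              {e} (size 1)  {r^1, r^6} (size 2)  {r^2, r^5} (size 2)  {r^3, r^4} (size 2)  {s, sr, ..., sr^6} (size 7)
  chi_1 (triv)               1             1                    1                    1                    1                          
  chi_2 (sign: r->1, s->-1)  1             1                    1                    1                    -1                         
  chi_3 (2d, j=1)            2             2*cos(2*pi/7)        -2*cos(3*pi/7)       -2*cos(pi/7)         0                          
  chi_4 (2d, j=2)            2             -2*cos(3*pi/7)       -2*cos(pi/7)         2*cos(2*pi/7)        0                          
  chi_5 (2d, j=3)            2             -2*cos(pi/7)         2*cos(2*pi/7)        -2*cos(3*pi/7)       0                          

Spot check: chi_3 (2d, j=1) on {r^2, r^5} = -2*cos(3*pi/7).

Proof sketch: D_7 has order 2*7 = 14 with 5 conjugacy classes, hence 5 irreducibles. Sum of squared dims 1 + 1 + 4 + 4 + 4 = 14 = |G|. Linear characters come from the abelianisation; the 2-dimensional irreps have character r^k -> 2*cos(2*pi*j*k/7), reflections -> 0.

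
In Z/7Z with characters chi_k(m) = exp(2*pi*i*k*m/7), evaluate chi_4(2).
chi_4(2) = zeta_7^8 = exp(2*I*pi/7)

Details: chi_4(2) = zeta_7^(4*2) = zeta_7^8. Since zeta_7^7 = 1, this equals zeta_7^1 = exp(2*pi*i*1/7) = exp(2*I*pi/7).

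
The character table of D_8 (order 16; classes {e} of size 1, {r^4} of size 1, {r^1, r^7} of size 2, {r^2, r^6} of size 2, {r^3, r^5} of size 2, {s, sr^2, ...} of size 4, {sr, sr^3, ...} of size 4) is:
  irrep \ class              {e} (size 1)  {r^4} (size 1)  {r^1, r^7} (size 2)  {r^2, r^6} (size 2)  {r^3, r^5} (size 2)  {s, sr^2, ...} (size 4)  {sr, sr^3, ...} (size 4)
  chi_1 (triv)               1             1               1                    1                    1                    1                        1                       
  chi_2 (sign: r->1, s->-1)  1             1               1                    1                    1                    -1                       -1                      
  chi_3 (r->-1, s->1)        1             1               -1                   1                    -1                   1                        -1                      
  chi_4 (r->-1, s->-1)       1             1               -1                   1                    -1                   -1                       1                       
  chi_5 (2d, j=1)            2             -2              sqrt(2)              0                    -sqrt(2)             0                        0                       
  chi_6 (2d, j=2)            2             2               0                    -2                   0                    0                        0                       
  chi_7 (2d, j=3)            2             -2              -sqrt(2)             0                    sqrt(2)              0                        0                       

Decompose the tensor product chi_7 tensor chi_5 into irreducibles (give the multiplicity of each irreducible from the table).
chi_7 tensor chi_5 = chi_3 + chi_4 + chi_6 (all other irreducibles have multiplicity 0).

Solution. The character of a tensor product is the pointwise product (chi_7 * chi_5)(C) = chi_7(C) * chi_5(C):
  {e}: (2)*(2), {r^4}: (-2)*(-2), {r^1, r^7}: (-sqrt(2))*(sqrt(2)), {r^2, r^6}: (0)*(0), {r^3, r^5}: (sqrt(2))*(-sqrt(2)), {s, sr^2, ...}: (0)*(0), {sr, sr^3, ...}: (0)*(0)
so (chi_7 * chi_5) takes values
  {e} -> 4, {r^4} -> 4, {r^1, r^7} -> -2, {r^2, r^6} -> 0, {r^3, r^5} -> -2, {s, sr^2, ...} -> 0, {sr, sr^3, ...} -> 0.
Now take the inner product of this character with each irreducible chi from the table, <chi_7*chi_5, chi> = (1/16) sum_C |C| (chi_7*chi_5)(C) conj(chi(C)):
  <chi_7*chi_5, chi_1> = (1/16)[1*(4)*conj(1) + 1*(4)*conj(1) + 2*(-2)*conj(1) + 2*(0)*conj(1) + 2*(-2)*conj(1) + 4*(0)*conj(1) + 4*(0)*conj(1)]
      = (1/16)[(4) + (4) + (-4) + (0) + (-4) + (0) + (0)] = 0/16 = 0
  <chi_7*chi_5, chi_2> = (1/16)[1*(4)*conj(1) + 1*(4)*conj(1) + 2*(-2)*conj(1) + 2*(0)*conj(1) + 2*(-2)*conj(1) + 4*(0)*conj(-1) + 4*(0)*conj(-1)]
      = (1/16)[(4) + (4) + (-4) + (0) + (-4) + (0) + (0)] = 0/16 = 0
  <chi_7*chi_5, chi_3> = (1/16)[1*(4)*conj(1) + 1*(4)*conj(1) + 2*(-2)*conj(-1) + 2*(0)*conj(1) + 2*(-2)*conj(-1) + 4*(0)*conj(1) + 4*(0)*conj(-1)]
      = (1/16)[(4) + (4) + (4) + (0) + (4) + (0) + (0)] = 16/16 = 1
  <chi_7*chi_5, chi_4> = (1/16)[1*(4)*conj(1) + 1*(4)*conj(1) + 2*(-2)*conj(-1) + 2*(0)*conj(1) + 2*(-2)*conj(-1) + 4*(0)*conj(-1) + 4*(0)*conj(1)]
      = (1/16)[(4) + (4) + (4) + (0) + (4) + (0) + (0)] = 16/16 = 1
  <chi_7*chi_5, chi_5> = (1/16)[1*(4)*conj(2) + 1*(4)*conj(-2) + 2*(-2)*conj(sqrt(2)) + 2*(0)*conj(0) + 2*(-2)*conj(-sqrt(2)) + 4*(0)*conj(0) + 4*(0)*conj(0)]
      = (1/16)[(8) + (-8) + (-4*sqrt(2)) + (0) + (4*sqrt(2)) + (0) + (0)] = 0/16 = 0
  <chi_7*chi_5, chi_6> = (1/16)[1*(4)*conj(2) + 1*(4)*conj(2) + 2*(-2)*conj(0) + 2*(0)*conj(-2) + 2*(-2)*conj(0) + 4*(0)*conj(0) + 4*(0)*conj(0)]
      = (1/16)[(8) + (8) + (0) + (0) + (0) + (0) + (0)] = 16/16 = 1
  <chi_7*chi_5, chi_7> = (1/16)[1*(4)*conj(2) + 1*(4)*conj(-2) + 2*(-2)*conj(-sqrt(2)) + 2*(0)*conj(0) + 2*(-2)*conj(sqrt(2)) + 4*(0)*conj(0) + 4*(0)*conj(0)]
      = (1/16)[(8) + (-8) + (4*sqrt(2)) + (0) + (-4*sqrt(2)) + (0) + (0)] = 0/16 = 0
Hence the multiplicities are chi_3: 1, chi_4: 1, chi_6: 1. Dimension check: dim(chi_7)*dim(chi_5) = 2*2 = 4 and sum (mult * dim) = 1*1 + 1*1 + 1*2 = 4.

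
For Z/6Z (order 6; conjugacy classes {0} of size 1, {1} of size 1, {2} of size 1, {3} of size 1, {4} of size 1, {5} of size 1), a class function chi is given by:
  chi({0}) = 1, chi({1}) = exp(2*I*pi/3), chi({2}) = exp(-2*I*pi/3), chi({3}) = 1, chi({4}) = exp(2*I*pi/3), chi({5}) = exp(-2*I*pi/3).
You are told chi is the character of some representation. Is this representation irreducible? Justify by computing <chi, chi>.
Irreducible: <chi, chi> = 1.

Details: <chi, chi> = (1/|G|) sum_C |C| * |chi(C)|^2 = (1/6)[1*|1|^2 + 1*|exp(2*I*pi/3)|^2 + 1*|exp(-2*I*pi/3)|^2 + 1*|1|^2 + 1*|exp(2*I*pi/3)|^2 + 1*|exp(-2*I*pi/3)|^2]
  = (1/6)[(1) + (1) + (1) + (1) + (1) + (1)] = 6/6 = 1.
(Exp terms are combined using exp(i*s)*conj(exp(i*t)) = exp(i*(s-t)), and sums of them are collapsed using the identity that for every m > 1 the m distinct m-th roots of unity sum to 0, e.g. 1 + exp(2*I*pi/3) + exp(-2*I*pi/3) = 0.)
A character is irreducible iff <chi, chi> = 1, so this representation is irreducible.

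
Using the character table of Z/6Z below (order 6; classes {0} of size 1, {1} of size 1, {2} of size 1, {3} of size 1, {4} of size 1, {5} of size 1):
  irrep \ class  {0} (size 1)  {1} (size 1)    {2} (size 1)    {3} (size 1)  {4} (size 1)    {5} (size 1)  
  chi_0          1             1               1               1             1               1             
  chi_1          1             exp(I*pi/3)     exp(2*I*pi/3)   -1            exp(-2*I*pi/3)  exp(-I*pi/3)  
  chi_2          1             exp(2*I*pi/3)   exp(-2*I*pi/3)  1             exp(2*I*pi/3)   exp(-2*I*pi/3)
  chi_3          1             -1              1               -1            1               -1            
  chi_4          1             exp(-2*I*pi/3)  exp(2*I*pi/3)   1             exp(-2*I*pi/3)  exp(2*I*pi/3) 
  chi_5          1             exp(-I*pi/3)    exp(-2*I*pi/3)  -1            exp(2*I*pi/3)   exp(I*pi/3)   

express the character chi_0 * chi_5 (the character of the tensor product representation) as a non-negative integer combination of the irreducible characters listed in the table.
chi_0 tensor chi_5 = chi_5 (all other irreducibles have multiplicity 0).

Proof sketch: The character of a tensor product is the pointwise product (chi_0 * chi_5)(C) = chi_0(C) * chi_5(C):
  {0}: (1)*(1), {1}: (1)*(exp(-I*pi/3)), {2}: (1)*(exp(-2*I*pi/3)), {3}: (1)*(-1), {4}: (1)*(exp(2*I*pi/3)), {5}: (1)*(exp(I*pi/3))
so (chi_0 * chi_5) takes values
  {0} -> 1, {1} -> exp(-I*pi/3), {2} -> exp(-2*I*pi/3), {3} -> -1, {4} -> exp(2*I*pi/3), {5} -> exp(I*pi/3).
Now take the inner product of this character with each irreducible chi from the table, <chi_0*chi_5, chi> = (1/6) sum_C |C| (chi_0*chi_5)(C) conj(chi(C)):
  <chi_0*chi_5, chi_0> = (1/6)[1*(1)*conj(1) + 1*(exp(-I*pi/3))*conj(1) + 1*(exp(-2*I*pi/3))*conj(1) + 1*(-1)*conj(1) + 1*(exp(2*I*pi/3))*conj(1) + 1*(exp(I*pi/3))*conj(1)]
      = (1/6)[(1) + (exp(-I*pi/3)) + (exp(-2*I*pi/3)) + (-1) + (exp(2*I*pi/3)) + (exp(I*pi/3))] = 0/6 = 0
  <chi_0*chi_5, chi_1> = (1/6)[1*(1)*conj(1) + 1*(exp(-I*pi/3))*conj(exp(I*pi/3)) + 1*(exp(-2*I*pi/3))*conj(exp(2*I*pi/3)) + 1*(-1)*conj(-1) + 1*(exp(2*I*pi/3))*conj(exp(-2*I*pi/3)) + 1*(exp(I*pi/3))*conj(exp(-I*pi/3))]
      = (1/6)[(1) + (exp(-2*I*pi/3)) + (exp(2*I*pi/3)) + (1) + (exp(-2*I*pi/3)) + (exp(2*I*pi/3))] = 0/6 = 0
  <chi_0*chi_5, chi_2> = (1/6)[1*(1)*conj(1) + 1*(exp(-I*pi/3))*conj(exp(2*I*pi/3)) + 1*(exp(-2*I*pi/3))*conj(exp(-2*I*pi/3)) + 1*(-1)*conj(1) + 1*(exp(2*I*pi/3))*conj(exp(2*I*pi/3)) + 1*(exp(I*pi/3))*conj(exp(-2*I*pi/3))]
      = (1/6)[(1) + (-1) + (1) + (-1) + (1) + (-1)] = 0/6 = 0
  <chi_0*chi_5, chi_3> = (1/6)[1*(1)*conj(1) + 1*(exp(-I*pi/3))*conj(-1) + 1*(exp(-2*I*pi/3))*conj(1) + 1*(-1)*conj(-1) + 1*(exp(2*I*pi/3))*conj(1) + 1*(exp(I*pi/3))*conj(-1)]
      = (1/6)[(1) + (-exp(-I*pi/3)) + (exp(-2*I*pi/3)) + (1) + (exp(2*I*pi/3)) + (-exp(I*pi/3))] = 0/6 = 0
  <chi_0*chi_5, chi_4> = (1/6)[1*(1)*conj(1) + 1*(exp(-I*pi/3))*conj(exp(-2*I*pi/3)) + 1*(exp(-2*I*pi/3))*conj(exp(2*I*pi/3)) + 1*(-1)*conj(1) + 1*(exp(2*I*pi/3))*conj(exp(-2*I*pi/3)) + 1*(exp(I*pi/3))*conj(exp(2*I*pi/3))]
      = (1/6)[(1) + (exp(I*pi/3)) + (exp(2*I*pi/3)) + (-1) + (exp(-2*I*pi/3)) + (exp(-I*pi/3))] = 0/6 = 0
  <chi_0*chi_5, chi_5> = (1/6)[1*(1)*conj(1) + 1*(exp(-I*pi/3))*conj(exp(-I*pi/3)) + 1*(exp(-2*I*pi/3))*conj(exp(-2*I*pi/3)) + 1*(-1)*conj(-1) + 1*(exp(2*I*pi/3))*conj(exp(2*I*pi/3)) + 1*(exp(I*pi/3))*conj(exp(I*pi/3))]
      = (1/6)[(1) + (1) + (1) + (1) + (1) + (1)] = 6/6 = 1
(Exp terms are combined using exp(i*s)*conj(exp(i*t)) = exp(i*(s-t)), and sums of them are collapsed using the identity that for every m > 1 the m distinct m-th roots of unity sum to 0, e.g. 1 + exp(2*I*pi/3) + exp(-2*I*pi/3) = 0.)
Hence the multiplicities are chi_5: 1. Dimension check: dim(chi_0)*dim(chi_5) = 1*1 = 1 and sum (mult * dim) = 1*1 = 1.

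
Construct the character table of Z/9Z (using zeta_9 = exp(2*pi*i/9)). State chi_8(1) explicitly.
Character table of Z/9Z (irreps indexed chi_0,...,chi_8 with chi_k(m) = zeta_9^(k*m), zeta_9 = exp(2*pi*i/9)):
  irrep \ class  {0} (size 1)  {1} (size 1)    {2} (size 1)    {3} (size 1)    {4} (size 1)    {5} (size 1)    {6} (size 1)    {7} (size 1)    {8} (size 1)  
  chi_0          1             1               1               1               1               1               1               1               1             
  chi_1          1             exp(2*I*pi/9)   exp(4*I*pi/9)   exp(2*I*pi/3)   exp(8*I*pi/9)   exp(-8*I*pi/9)  exp(-2*I*pi/3)  exp(-4*I*pi/9)  exp(-2*I*pi/9)
  chi_2          1             exp(4*I*pi/9)   exp(8*I*pi/9)   exp(-2*I*pi/3)  exp(-2*I*pi/9)  exp(2*I*pi/9)   exp(2*I*pi/3)   exp(-8*I*pi/9)  exp(-4*I*pi/9)
  chi_3          1             exp(2*I*pi/3)   exp(-2*I*pi/3)  1               exp(2*I*pi/3)   exp(-2*I*pi/3)  1               exp(2*I*pi/3)   exp(-2*I*pi/3)
  chi_4          1             exp(8*I*pi/9)   exp(-2*I*pi/9)  exp(2*I*pi/3)   exp(-4*I*pi/9)  exp(4*I*pi/9)   exp(-2*I*pi/3)  exp(2*I*pi/9)   exp(-8*I*pi/9)
  chi_5          1             exp(-8*I*pi/9)  exp(2*I*pi/9)   exp(-2*I*pi/3)  exp(4*I*pi/9)   exp(-4*I*pi/9)  exp(2*I*pi/3)   exp(-2*I*pi/9)  exp(8*I*pi/9) 
  chi_6          1             exp(-2*I*pi/3)  exp(2*I*pi/3)   1               exp(-2*I*pi/3)  exp(2*I*pi/3)   1               exp(-2*I*pi/3)  exp(2*I*pi/3) 
  chi_7          1             exp(-4*I*pi/9)  exp(-8*I*pi/9)  exp(2*I*pi/3)   exp(2*I*pi/9)   exp(-2*I*pi/9)  exp(-2*I*pi/3)  exp(8*I*pi/9)   exp(4*I*pi/9) 
  chi_8          1             exp(-2*I*pi/9)  exp(-4*I*pi/9)  exp(-2*I*pi/3)  exp(-8*I*pi/9)  exp(8*I*pi/9)   exp(2*I*pi/3)   exp(4*I*pi/9)   exp(2*I*pi/9) 

Spot check: chi_8(1) = zeta_9^(8*1) = zeta_9^8 = exp(-2*I*pi/9).

Why: Z/9Z is abelian, so all 9 irreducible complex representations are 1-dimensional. They are given by chi_k(m) = zeta_9^(k*m) for k = 0,...,8. Row orthogonality: sum_m chi_k(m) conj(chi_l(m)) = 9 * [k = l].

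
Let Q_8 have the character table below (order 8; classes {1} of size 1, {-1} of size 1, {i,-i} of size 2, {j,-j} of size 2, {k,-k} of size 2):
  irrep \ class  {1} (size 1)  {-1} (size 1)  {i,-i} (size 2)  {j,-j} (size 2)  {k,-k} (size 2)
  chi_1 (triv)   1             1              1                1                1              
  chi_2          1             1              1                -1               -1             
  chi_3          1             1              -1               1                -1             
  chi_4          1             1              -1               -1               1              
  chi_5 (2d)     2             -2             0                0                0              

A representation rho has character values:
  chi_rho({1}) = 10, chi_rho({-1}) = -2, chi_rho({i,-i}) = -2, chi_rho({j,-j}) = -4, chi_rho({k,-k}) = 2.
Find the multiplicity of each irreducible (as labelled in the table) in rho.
Multiplicities: chi_1: 0, chi_2: 1, chi_3: 0, chi_4: 3, chi_5: 3.

Proof sketch: Use <chi_rho, chi> = (1/|G|) sum_C |C| * chi_rho(C) * conj(chi(C)) with |G| = 8 for each irreducible chi in the table:
  <chi_rho, chi_1> = (1/8)[1*(10)*conj(1) + 1*(-2)*conj(1) + 2*(-2)*conj(1) + 2*(-4)*conj(1) + 2*(2)*conj(1)]
      = (1/8)[(10) + (-2) + (-4) + (-8) + (4)] = 0/8 = 0
  <chi_rho, chi_2> = (1/8)[1*(10)*conj(1) + 1*(-2)*conj(1) + 2*(-2)*conj(1) + 2*(-4)*conj(-1) + 2*(2)*conj(-1)]
      = (1/8)[(10) + (-2) + (-4) + (8) + (-4)] = 8/8 = 1
  <chi_rho, chi_3> = (1/8)[1*(10)*conj(1) + 1*(-2)*conj(1) + 2*(-2)*conj(-1) + 2*(-4)*conj(1) + 2*(2)*conj(-1)]
      = (1/8)[(10) + (-2) + (4) + (-8) + (-4)] = 0/8 = 0
  <chi_rho, chi_4> = (1/8)[1*(10)*conj(1) + 1*(-2)*conj(1) + 2*(-2)*conj(-1) + 2*(-4)*conj(-1) + 2*(2)*conj(1)]
      = (1/8)[(10) + (-2) + (4) + (8) + (4)] = 24/8 = 3
  <chi_rho, chi_5> = (1/8)[1*(10)*conj(2) + 1*(-2)*conj(-2) + 2*(-2)*conj(0) + 2*(-4)*conj(0) + 2*(2)*conj(0)]
      = (1/8)[(20) + (4) + (0) + (0) + (0)] = 24/8 = 3
Dimension check: dim(rho) = sum (mult * dim) = 0*1 + 1*1 + 0*1 + 3*1 + 3*2 = 10 = chi_rho(e) = 10.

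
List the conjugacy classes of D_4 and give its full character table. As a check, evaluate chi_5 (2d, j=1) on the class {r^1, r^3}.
Conjugacy classes: {e} of size 1, {r^2} of size 1, {r^1, r^3} of size 2, {s, sr^2, ...} of size 2, {sr, sr^3, ...} of size 2.
Character table:
  irrep \ class              {e} (size 1)  {r^2} (size 1)  {r^1, r^3} (size 2)  {s, sr^2, ...} (size 2)  {sr, sr^3, ...} (size 2)
  chi_1 (triv)               1             1               1                    1                        1                       
  chi_2 (sign: r->1, s->-1)  1             1               1                    -1                       -1                      
  chi_3 (r->-1, s->1)        1             1               -1                   1                        -1                      
  chi_4 (r->-1, s->-1)       1             1               -1                   -1                       1                       
  chi_5 (2d, j=1)            2             -2              0                    0                        0                       

Spot check: chi_5 (2d, j=1) on {r^1, r^3} = 0.

Why: D_4 has order 2*4 = 8 with 5 conjugacy classes, hence 5 irreducibles. Sum of squared dims 1 + 1 + 1 + 1 + 4 = 8 = |G|. Linear characters come from the abelianisation; the 2-dimensional irreps have character r^k -> 2*cos(2*pi*j*k/4), reflections -> 0.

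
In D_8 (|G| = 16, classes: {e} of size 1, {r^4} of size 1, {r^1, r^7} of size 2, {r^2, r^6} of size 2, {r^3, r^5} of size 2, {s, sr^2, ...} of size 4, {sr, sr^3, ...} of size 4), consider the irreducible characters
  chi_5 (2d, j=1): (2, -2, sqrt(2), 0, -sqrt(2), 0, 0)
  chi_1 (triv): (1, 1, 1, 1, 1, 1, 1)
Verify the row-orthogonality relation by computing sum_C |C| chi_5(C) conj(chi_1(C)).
Sum = 0; so <chi_5, chi_1> = 0 (distinct irreducibles are orthogonal).

Working: Compute term by term over conjugacy classes (|C| * chi_5(C) * conj(chi_1(C))):
  1*(2)*conj(1) + 1*(-2)*conj(1) + 2*(sqrt(2))*conj(1) + 2*(0)*conj(1) + 2*(-sqrt(2))*conj(1) + 4*(0)*conj(1) + 4*(0)*conj(1)
  = (2) + (-2) + (2*sqrt(2)) + (0) + (-2*sqrt(2)) + (0) + (0)
  = 0.
Dividing by |G| = 16 gives 0/16 = 0, matching the row-orthogonality relation <chi_5, chi_1> = [chi_5 = chi_1].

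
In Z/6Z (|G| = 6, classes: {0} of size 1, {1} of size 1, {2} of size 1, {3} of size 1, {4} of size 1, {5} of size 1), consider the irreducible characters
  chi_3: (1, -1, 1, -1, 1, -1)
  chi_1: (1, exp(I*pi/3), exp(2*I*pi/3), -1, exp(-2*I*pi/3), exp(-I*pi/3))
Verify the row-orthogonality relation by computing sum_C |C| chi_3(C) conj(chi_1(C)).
Sum = 0; so <chi_3, chi_1> = 0 (distinct irreducibles are orthogonal).

Derivation: Compute term by term over conjugacy classes (|C| * chi_3(C) * conj(chi_1(C))):
  1*(1)*conj(1) + 1*(-1)*conj(exp(I*pi/3)) + 1*(1)*conj(exp(2*I*pi/3)) + 1*(-1)*conj(-1) + 1*(1)*conj(exp(-2*I*pi/3)) + 1*(-1)*conj(exp(-I*pi/3))
  = (1) + (-exp(-I*pi/3)) + (exp(-2*I*pi/3)) + (1) + (exp(2*I*pi/3)) + (-exp(I*pi/3))
  = 0.
(Exp terms are combined using exp(i*s)*conj(exp(i*t)) = exp(i*(s-t)), and sums of them are collapsed using the identity that for every m > 1 the m distinct m-th roots of unity sum to 0, e.g. 1 + exp(2*I*pi/3) + exp(-2*I*pi/3) = 0.)
Dividing by |G| = 6 gives 0/6 = 0, matching the row-orthogonality relation <chi_3, chi_1> = [chi_3 = chi_1].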